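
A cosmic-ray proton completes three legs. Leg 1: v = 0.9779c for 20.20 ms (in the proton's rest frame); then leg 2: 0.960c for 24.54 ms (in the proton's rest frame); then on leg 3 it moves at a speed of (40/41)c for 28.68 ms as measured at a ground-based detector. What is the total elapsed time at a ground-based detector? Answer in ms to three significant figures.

Δt = 213 ms

Leg 1: γ = 1/√(1 − 0.9779²) = 1/√0.04371 = 4.783; Δt_1 = 4.783 × 20.20 = 96.62 ms.
Leg 2: γ = 1/√(1 − 0.960²) = 25/7 ≈ 3.571; Δt_2 = 3.571 × 24.54 = 87.64 ms.
Leg 3: 28.68 ms is already measured at a ground-based detector.
Total: 96.62 + 87.64 + 28.68 ms.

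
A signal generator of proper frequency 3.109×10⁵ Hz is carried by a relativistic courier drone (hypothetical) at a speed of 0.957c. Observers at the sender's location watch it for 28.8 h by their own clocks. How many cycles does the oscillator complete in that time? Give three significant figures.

γ = 1/√(1 − 0.957²) = 1/√0.08415 = 3.447
During 28.8 h of lab time, the oscillator's proper time advances by τ = Δt/γ = 28.8/3.447 = 8.355 h = 3.008×10⁴ s.
N = f × τ = 3.109×10⁵ × 3.008×10⁴ = 9.351×10⁹.

N = 9.35×10⁹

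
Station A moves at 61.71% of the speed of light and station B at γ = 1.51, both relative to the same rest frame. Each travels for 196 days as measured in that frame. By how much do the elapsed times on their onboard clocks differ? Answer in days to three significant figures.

|τ_A − τ_B| = 24.4 days

A: β = 0.6171; γ = 1/√(1 − 0.6171²) = 1/√0.6192 = 1.271; τ_A = 196/1.271 = 154.2 days.
B: γ = 1.51; τ_B = 196/1.510 = 129.8 days.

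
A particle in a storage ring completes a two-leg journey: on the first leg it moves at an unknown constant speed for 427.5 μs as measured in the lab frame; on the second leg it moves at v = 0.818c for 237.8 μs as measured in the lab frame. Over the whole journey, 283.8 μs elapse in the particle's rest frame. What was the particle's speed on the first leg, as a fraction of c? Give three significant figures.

Leg 1: speed unknown; τ_1 = 427.5/γ_1.
Leg 2: γ = 1/√(1 − 0.818²) = 1/√0.3309 = 1.738; τ_2 = 237.8/1.738 = 136.8 μs.
Total proper time: τ_1 + 136.8 = 283.8, so τ_1 = 283.8 − 136.8 = 147.0 μs.
γ_1 = 427.5/147.0 = 2.908; β = √(1 − 1/γ²) = √0.8817.

β = 0.939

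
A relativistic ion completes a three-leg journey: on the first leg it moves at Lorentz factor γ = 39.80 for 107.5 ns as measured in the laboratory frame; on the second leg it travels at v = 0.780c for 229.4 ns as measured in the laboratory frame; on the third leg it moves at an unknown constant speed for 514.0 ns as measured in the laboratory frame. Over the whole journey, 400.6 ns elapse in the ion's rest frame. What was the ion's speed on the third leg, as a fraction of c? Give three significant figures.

Leg 1: γ = 39.80; τ_1 = 107.5/39.80 = 2.701 ns.
Leg 2: γ = 1/√(1 − 0.780²) = 1/√0.3916 = 1.598; τ_2 = 229.4/1.598 = 143.6 ns.
Leg 3: speed unknown; τ_3 = 514.0/γ_3.
Total proper time: 2.701 + 143.6 + τ_3 = 400.6, so τ_3 = 400.6 − 146.3 = 254.3 ns.
γ_3 = 514.0/254.3 = 2.021; β = √(1 − 1/γ²) = √0.7551.

β = 0.869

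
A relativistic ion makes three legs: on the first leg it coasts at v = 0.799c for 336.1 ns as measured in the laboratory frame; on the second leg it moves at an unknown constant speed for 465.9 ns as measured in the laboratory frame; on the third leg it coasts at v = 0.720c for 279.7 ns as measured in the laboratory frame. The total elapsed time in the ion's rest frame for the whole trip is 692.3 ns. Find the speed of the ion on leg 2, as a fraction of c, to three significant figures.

Leg 1: γ = 1/√(1 − 0.799²) = 1/√0.3616 = 1.663; τ_1 = 336.1/1.663 = 202.1 ns.
Leg 2: speed unknown; τ_2 = 465.9/γ_2.
Leg 3: γ = 1/√(1 − 0.720²) = 1/√0.4816 = 1.441; τ_3 = 279.7/1.441 = 194.1 ns.
Total proper time: 202.1 + τ_2 + 194.1 = 692.3, so τ_2 = 692.3 − 396.2 = 296.1 ns.
γ_2 = 465.9/296.1 = 1.574; β = √(1 − 1/γ²) = √0.5961.

β = 0.772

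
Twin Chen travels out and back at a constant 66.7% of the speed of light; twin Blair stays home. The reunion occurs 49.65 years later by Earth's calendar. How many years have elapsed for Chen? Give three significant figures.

β = 0.667; γ = 1/√(1 − 0.667²) = 1/√0.5551 = 1.342
Chen's clock measures proper time along the trip: τ = Δt/γ = 49.65/1.342 years.

τ = 37.0 years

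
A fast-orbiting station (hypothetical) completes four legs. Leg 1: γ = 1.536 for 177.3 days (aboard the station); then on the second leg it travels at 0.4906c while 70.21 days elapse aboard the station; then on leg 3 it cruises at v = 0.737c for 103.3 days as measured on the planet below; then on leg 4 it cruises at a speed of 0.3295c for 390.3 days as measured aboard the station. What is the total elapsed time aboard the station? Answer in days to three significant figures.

Leg 1: 177.3 days is already measured aboard the station.
Leg 2: 70.21 days is already measured aboard the station.
Leg 3: γ = 1/√(1 − 0.737²) = 1/√0.4568 = 1.480; τ_3 = 103.3/1.480 = 69.82 days.
Leg 4: 390.3 days is already measured aboard the station.
Total: 177.3 + 70.21 + 69.82 + 390.3 days.

τ = 708 days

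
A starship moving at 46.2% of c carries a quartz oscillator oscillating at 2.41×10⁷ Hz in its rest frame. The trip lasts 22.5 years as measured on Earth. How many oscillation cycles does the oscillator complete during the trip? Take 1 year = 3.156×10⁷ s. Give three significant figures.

β = 0.462; γ = 1/√(1 − 0.462²) = 1/√0.7866 = 1.128
The oscillator's own cycle count is N = f × τ where τ is the proper time on the ship. τ = Δt/γ = 22.5/1.128 = 19.95 years = 6.298×10⁸ s.
N = 2.41×10⁷ × 6.298×10⁸ = 1.518×10¹⁶.

N = 1.52×10¹⁶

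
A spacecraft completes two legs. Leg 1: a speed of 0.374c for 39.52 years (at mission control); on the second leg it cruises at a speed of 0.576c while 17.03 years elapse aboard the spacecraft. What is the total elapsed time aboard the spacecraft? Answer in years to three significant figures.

Leg 1: γ = 1/√(1 − 0.374²) = 1/√0.8601 = 1.078; τ_1 = 39.52/1.078 = 36.65 years.
Leg 2: 17.03 years is already measured aboard the spacecraft.
Total: 36.65 + 17.03 years.

τ = 53.7 years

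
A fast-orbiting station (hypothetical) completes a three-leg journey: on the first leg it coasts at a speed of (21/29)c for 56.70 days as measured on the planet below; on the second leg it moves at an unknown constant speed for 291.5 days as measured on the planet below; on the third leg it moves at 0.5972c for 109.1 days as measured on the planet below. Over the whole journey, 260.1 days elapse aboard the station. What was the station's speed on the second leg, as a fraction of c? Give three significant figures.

Leg 1: γ = 1/√(1 − (21/29)²) = 29/20 = 1.450; τ_1 = 56.70/1.450 = 39.10 days.
Leg 2: speed unknown; τ_2 = 291.5/γ_2.
Leg 3: γ = 1/√(1 − 0.5972²) = 1/√0.6434 = 1.247; τ_3 = 109.1/1.247 = 87.51 days.
Total proper time: 39.10 + τ_2 + 87.51 = 260.1, so τ_2 = 260.1 − 126.6 = 133.5 days.
γ_2 = 291.5/133.5 = 2.184; β = √(1 − 1/γ²) = √0.7903.

β = 0.889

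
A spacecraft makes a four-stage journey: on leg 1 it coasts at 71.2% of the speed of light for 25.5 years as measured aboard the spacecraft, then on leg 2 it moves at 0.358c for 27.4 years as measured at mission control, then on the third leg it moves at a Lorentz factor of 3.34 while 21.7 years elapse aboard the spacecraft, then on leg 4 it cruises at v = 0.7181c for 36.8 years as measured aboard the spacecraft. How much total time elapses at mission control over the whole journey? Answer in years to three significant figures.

Leg 1: β = 0.712; γ = 1/√(1 − 0.712²) = 1/√0.4931 = 1.424; Δt_1 = 1.424 × 25.5 = 36.32 years.
Leg 2: 27.4 years is already measured at mission control.
Leg 3: γ = 3.34; Δt_3 = 3.340 × 21.7 = 72.48 years.
Leg 4: γ = 1/√(1 − 0.7181²) = 1/√0.4843 = 1.437; Δt_4 = 1.437 × 36.8 = 52.88 years.
Total: 36.32 + 27.40 + 72.48 + 52.88 years.

Δt = 189 years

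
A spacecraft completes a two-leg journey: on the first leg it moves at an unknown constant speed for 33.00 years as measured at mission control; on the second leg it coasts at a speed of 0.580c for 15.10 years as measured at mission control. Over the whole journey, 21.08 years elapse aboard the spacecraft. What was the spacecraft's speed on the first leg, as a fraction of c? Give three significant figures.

β = 0.964

Leg 1: speed unknown; τ_1 = 33.00/γ_1.
Leg 2: γ = 1/√(1 − 0.580²) = 1/√0.6636 = 1.228; τ_2 = 15.10/1.228 = 12.30 years.
Total proper time: τ_1 + 12.30 = 21.08, so τ_1 = 21.08 − 12.30 = 8.779 years.
γ_1 = 33.00/8.779 = 3.759; β = √(1 − 1/γ²) = √0.9292.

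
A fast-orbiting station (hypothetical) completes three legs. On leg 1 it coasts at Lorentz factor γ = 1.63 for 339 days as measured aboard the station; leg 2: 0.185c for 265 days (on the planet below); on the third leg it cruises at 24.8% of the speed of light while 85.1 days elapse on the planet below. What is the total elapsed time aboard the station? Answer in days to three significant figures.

Leg 1: 339 days is already measured aboard the station.
Leg 2: γ = 1/√(1 − 0.185²) = 1/√0.9658 = 1.018; τ_2 = 265/1.018 = 260.4 days.
Leg 3: β = 0.248; γ = 1/√(1 − 0.248²) = 1/√0.9385 = 1.032; τ_3 = 85.1/1.032 = 82.44 days.
Total: 339.0 + 260.4 + 82.44 days.

τ = 682 days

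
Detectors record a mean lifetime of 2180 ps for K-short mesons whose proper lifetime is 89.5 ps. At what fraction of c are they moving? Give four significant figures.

γ = Δt/τ₀ = 2180/89.5 = 24.36
β = √(1 − 1/γ²) = √(1 − 0.001686) = √0.9983

β = 0.9992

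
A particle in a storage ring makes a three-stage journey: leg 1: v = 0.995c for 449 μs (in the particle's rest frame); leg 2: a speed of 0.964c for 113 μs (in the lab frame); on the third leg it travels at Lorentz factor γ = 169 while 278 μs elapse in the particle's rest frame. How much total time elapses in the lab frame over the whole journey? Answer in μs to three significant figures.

Leg 1: γ = 1/√(1 − 0.995²) = 1/√0.009975 = 10.01; Δt_1 = 10.01 × 449 = 4496 μs.
Leg 2: 113 μs is already measured in the lab frame.
Leg 3: γ = 169; Δt_3 = 169.0 × 278 = 4.698×10⁴ μs.
Total: 4496 + 113.0 + 4.698×10⁴ μs.

Δt = 5.16×10⁴ μs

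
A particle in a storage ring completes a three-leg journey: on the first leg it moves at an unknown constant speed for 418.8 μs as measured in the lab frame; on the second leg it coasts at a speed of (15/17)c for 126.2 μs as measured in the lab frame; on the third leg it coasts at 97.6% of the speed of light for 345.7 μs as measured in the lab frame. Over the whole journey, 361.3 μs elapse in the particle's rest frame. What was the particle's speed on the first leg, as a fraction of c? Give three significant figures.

β = 0.841

Leg 1: speed unknown; τ_1 = 418.8/γ_1.
Leg 2: γ = 1/√(1 − (15/17)²) = 17/8 = 2.125; τ_2 = 126.2/2.125 = 59.39 μs.
Leg 3: β = 0.976; γ = 1/√(1 − 0.976²) = 1/√0.04742 = 4.592; τ_3 = 345.7/4.592 = 75.28 μs.
Total proper time: τ_1 + 59.39 + 75.28 = 361.3, so τ_1 = 361.3 − 134.7 = 226.6 μs.
γ_1 = 418.8/226.6 = 1.848; β = √(1 − 1/γ²) = √0.7072.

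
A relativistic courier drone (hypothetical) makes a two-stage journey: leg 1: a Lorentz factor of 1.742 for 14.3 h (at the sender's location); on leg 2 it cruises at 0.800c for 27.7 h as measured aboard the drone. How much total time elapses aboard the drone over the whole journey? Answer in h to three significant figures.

Leg 1: γ = 1.742; τ_1 = 14.3/1.742 = 8.209 h.
Leg 2: 27.7 h is already measured aboard the drone.
Total: 8.209 + 27.70 h.

τ = 35.9 h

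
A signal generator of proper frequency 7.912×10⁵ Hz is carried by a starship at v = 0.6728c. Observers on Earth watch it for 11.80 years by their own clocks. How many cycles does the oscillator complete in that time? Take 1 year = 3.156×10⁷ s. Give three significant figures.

γ = 1/√(1 − 0.6728²) = 1/√0.5473 = 1.352
During 11.80 years of lab time, the oscillator's proper time advances by τ = Δt/γ = 11.80/1.352 = 8.730 years = 2.755×10⁸ s.
N = f × τ = 7.912×10⁵ × 2.755×10⁸ = 2.180×10¹⁴.

N = 2.18×10¹⁴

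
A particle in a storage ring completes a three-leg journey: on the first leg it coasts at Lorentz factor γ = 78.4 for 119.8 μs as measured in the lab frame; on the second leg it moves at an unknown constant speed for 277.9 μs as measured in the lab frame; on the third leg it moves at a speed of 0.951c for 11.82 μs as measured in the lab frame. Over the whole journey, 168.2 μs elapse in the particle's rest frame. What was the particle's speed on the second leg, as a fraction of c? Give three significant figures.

Leg 1: γ = 78.4; τ_1 = 119.8/78.40 = 1.528 μs.
Leg 2: speed unknown; τ_2 = 277.9/γ_2.
Leg 3: γ = 1/√(1 − 0.951²) = 1/√0.09560 = 3.234; τ_3 = 11.82/3.234 = 3.655 μs.
Total proper time: 1.528 + τ_2 + 3.655 = 168.2, so τ_2 = 168.2 − 5.183 = 163.0 μs.
γ_2 = 277.9/163.0 = 1.705; β = √(1 − 1/γ²) = √0.6559.

β = 0.810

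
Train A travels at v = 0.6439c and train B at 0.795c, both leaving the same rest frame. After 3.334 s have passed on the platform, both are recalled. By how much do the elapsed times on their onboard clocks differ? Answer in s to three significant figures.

A: γ = 1/√(1 − 0.6439²) = 1/√0.5854 = 1.307; τ_A = 3.334/1.307 = 2.551 s.
B: γ = 1/√(1 − 0.795²) = 1/√0.3680 = 1.649; τ_B = 3.334/1.649 = 2.022 s.

|τ_A − τ_B| = 0.528 s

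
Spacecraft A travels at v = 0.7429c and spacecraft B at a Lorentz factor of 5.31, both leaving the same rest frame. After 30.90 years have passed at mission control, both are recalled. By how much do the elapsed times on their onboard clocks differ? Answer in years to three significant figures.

A: γ = 1/√(1 − 0.7429²) = 1/√0.4481 = 1.494; τ_A = 30.90/1.494 = 20.68 years.
B: γ = 5.31; τ_B = 30.90/5.310 = 5.819 years.

|τ_A − τ_B| = 14.9 years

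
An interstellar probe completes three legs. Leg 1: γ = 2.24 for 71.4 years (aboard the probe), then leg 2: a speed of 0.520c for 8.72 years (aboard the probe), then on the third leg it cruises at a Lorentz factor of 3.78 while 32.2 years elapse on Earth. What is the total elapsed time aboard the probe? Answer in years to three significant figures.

Leg 1: 71.4 years is already measured aboard the probe.
Leg 2: 8.72 years is already measured aboard the probe.
Leg 3: γ = 3.78; τ_3 = 32.2/3.780 = 8.519 years.
Total: 71.40 + 8.720 + 8.519 years.

τ = 88.6 years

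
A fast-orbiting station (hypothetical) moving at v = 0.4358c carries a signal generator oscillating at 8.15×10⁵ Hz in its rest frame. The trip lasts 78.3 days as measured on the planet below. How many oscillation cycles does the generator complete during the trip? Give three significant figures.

γ = 1/√(1 − 0.4358²) = 1/√0.8101 = 1.111
The oscillator's own cycle count is N = f × τ where τ is the proper time aboard the station. τ = Δt/γ = 78.3/1.111 = 70.47 days = 6.089×10⁶ s.
N = 8.15×10⁵ × 6.089×10⁶ = 4.962×10¹².

N = 4.96×10¹²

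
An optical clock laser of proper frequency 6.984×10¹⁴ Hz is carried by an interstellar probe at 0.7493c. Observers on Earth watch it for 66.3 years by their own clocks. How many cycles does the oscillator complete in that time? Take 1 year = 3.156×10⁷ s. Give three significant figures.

γ = 1/√(1 − 0.7493²) = 1/√0.4385 = 1.510
During 66.3 years of lab time, the oscillator's proper time advances by τ = Δt/γ = 66.3/1.510 = 43.91 years = 1.386×10⁹ s.
N = f × τ = 6.984×10¹⁴ × 1.386×10⁹ = 9.678×10²³.

N = 9.68×10²³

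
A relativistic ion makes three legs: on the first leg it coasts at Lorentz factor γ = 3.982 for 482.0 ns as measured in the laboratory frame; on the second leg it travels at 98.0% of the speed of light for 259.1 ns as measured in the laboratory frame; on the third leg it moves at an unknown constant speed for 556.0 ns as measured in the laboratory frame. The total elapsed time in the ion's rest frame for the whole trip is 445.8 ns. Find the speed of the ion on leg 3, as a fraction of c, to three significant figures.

β = 0.871

Leg 1: γ = 3.982; τ_1 = 482.0/3.982 = 121.0 ns.
Leg 2: β = 0.980; γ = 1/√(1 − 0.980²) = 1/√0.03960 = 5.025; τ_2 = 259.1/5.025 = 51.56 ns.
Leg 3: speed unknown; τ_3 = 556.0/γ_3.
Total proper time: 121.0 + 51.56 + τ_3 = 445.8, so τ_3 = 445.8 − 172.6 = 273.2 ns.
γ_3 = 556.0/273.2 = 2.035; β = √(1 − 1/γ²) = √0.7586.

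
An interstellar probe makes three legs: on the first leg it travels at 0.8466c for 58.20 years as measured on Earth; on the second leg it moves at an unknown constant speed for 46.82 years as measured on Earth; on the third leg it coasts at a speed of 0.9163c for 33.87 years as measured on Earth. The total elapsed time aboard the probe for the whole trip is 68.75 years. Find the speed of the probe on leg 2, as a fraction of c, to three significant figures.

β = 0.856

Leg 1: γ = 1/√(1 − 0.8466²) = 1/√0.2833 = 1.879; τ_1 = 58.20/1.879 = 30.98 years.
Leg 2: speed unknown; τ_2 = 46.82/γ_2.
Leg 3: γ = 1/√(1 − 0.9163²) = 1/√0.1604 = 2.497; τ_3 = 33.87/2.497 = 13.56 years.
Total proper time: 30.98 + τ_2 + 13.56 = 68.75, so τ_2 = 68.75 − 44.54 = 24.21 years.
γ_2 = 46.82/24.21 = 1.934; β = √(1 − 1/γ²) = √0.7326.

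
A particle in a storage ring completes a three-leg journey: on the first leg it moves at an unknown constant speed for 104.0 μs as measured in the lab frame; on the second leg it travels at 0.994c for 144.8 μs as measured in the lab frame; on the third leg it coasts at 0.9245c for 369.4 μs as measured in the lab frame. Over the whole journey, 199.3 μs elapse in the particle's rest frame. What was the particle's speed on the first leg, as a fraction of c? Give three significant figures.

Leg 1: speed unknown; τ_1 = 104.0/γ_1.
Leg 2: γ = 1/√(1 − 0.994²) = 1/√0.01196 = 9.142; τ_2 = 144.8/9.142 = 15.84 μs.
Leg 3: γ = 1/√(1 − 0.9245²) = 1/√0.1453 = 2.623; τ_3 = 369.4/2.623 = 140.8 μs.
Total proper time: τ_1 + 15.84 + 140.8 = 199.3, so τ_1 = 199.3 − 156.6 = 42.65 μs.
γ_1 = 104.0/42.65 = 2.438; β = √(1 − 1/γ²) = √0.8318.

β = 0.912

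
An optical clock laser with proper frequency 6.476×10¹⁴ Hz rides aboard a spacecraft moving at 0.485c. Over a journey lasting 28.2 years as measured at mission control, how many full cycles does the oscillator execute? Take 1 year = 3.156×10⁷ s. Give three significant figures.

γ = 1/√(1 − 0.485²) = 1/√0.7648 = 1.143
The oscillator's own cycle count is N = f × τ where τ is the proper time aboard the spacecraft. τ = Δt/γ = 28.2/1.143 = 24.66 years = 7.783×10⁸ s.
N = 6.476×10¹⁴ × 7.783×10⁸ = 5.040×10²³.

N = 5.04×10²³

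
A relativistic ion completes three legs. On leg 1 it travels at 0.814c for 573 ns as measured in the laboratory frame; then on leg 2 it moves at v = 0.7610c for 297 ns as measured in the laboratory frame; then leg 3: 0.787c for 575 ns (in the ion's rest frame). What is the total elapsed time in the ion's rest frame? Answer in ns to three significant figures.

τ = 1100 ns

Leg 1: γ = 1/√(1 − 0.814²) = 1/√0.3374 = 1.722; τ_1 = 573/1.722 = 332.8 ns.
Leg 2: γ = 1/√(1 − 0.7610²) = 1/√0.4209 = 1.541; τ_2 = 297/1.541 = 192.7 ns.
Leg 3: 575 ns is already measured in the ion's rest frame.
Total: 332.8 + 192.7 + 575.0 ns.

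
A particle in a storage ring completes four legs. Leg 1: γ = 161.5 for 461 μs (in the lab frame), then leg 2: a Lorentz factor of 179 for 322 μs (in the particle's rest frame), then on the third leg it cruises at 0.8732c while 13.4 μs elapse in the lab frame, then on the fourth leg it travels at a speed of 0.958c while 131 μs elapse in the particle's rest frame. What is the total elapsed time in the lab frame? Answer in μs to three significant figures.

Δt = 5.86×10⁴ μs

Leg 1: 461 μs is already measured in the lab frame.
Leg 2: γ = 179; Δt_2 = 179.0 × 322 = 5.764×10⁴ μs.
Leg 3: 13.4 μs is already measured in the lab frame.
Leg 4: γ = 1/√(1 − 0.958²) = 1/√0.08224 = 3.487; Δt_4 = 3.487 × 131 = 456.8 μs.
Total: 461.0 + 5.764×10⁴ + 13.40 + 456.8 μs.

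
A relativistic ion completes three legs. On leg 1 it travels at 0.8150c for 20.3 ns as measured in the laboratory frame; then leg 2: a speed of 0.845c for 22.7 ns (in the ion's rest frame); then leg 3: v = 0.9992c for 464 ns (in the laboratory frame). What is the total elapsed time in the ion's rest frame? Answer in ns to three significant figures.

Leg 1: γ = 1/√(1 − 0.8150²) = 1/√0.3358 = 1.726; τ_1 = 20.3/1.726 = 11.76 ns.
Leg 2: 22.7 ns is already measured in the ion's rest frame.
Leg 3: γ = 1/√(1 − 0.9992²) = 1/√0.001599 = 25.01; τ_3 = 464/25.01 = 18.56 ns.
Total: 11.76 + 22.70 + 18.56 ns.

τ = 53.0 ns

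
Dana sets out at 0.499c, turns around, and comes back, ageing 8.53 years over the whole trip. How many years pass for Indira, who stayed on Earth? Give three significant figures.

γ = 1/√(1 − 0.499²) = 1/√0.7510 = 1.154
Earth-frame duration is the dilated interval: Δt = γτ = 1.154 × 8.53 years.

Δt = 9.84 years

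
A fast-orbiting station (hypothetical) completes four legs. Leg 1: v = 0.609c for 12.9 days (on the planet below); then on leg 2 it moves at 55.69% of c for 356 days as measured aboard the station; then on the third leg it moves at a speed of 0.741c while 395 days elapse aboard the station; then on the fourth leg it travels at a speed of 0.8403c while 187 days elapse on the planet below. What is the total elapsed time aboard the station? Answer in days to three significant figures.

Leg 1: γ = 1/√(1 − 0.609²) = 1/√0.6291 = 1.261; τ_1 = 12.9/1.261 = 10.23 days.
Leg 2: 356 days is already measured aboard the station.
Leg 3: 395 days is already measured aboard the station.
Leg 4: γ = 1/√(1 − 0.8403²) = 1/√0.2939 = 1.845; τ_4 = 187/1.845 = 101.4 days.
Total: 10.23 + 356.0 + 395.0 + 101.4 days.

τ = 863 days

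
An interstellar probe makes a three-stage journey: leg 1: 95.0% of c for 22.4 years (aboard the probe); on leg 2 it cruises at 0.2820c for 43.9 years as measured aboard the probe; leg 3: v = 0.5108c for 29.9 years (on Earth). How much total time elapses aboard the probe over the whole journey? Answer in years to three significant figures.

Leg 1: 22.4 years is already measured aboard the probe.
Leg 2: 43.9 years is already measured aboard the probe.
Leg 3: γ = 1/√(1 − 0.5108²) = 1/√0.7391 = 1.163; τ_3 = 29.9/1.163 = 25.71 years.
Total: 22.40 + 43.90 + 25.71 years.

τ = 92.0 years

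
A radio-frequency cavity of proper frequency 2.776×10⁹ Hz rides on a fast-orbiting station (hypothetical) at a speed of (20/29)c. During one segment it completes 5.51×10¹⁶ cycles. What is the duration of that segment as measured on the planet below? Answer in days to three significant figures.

Δt = 317 days

γ = 1/√(1 − (20/29)²) = 29/21 ≈ 1.381
Proper time for N cycles: τ = N/f = 5.51×10¹⁶/(2.776×10⁹) = 1.985×10⁷ s = 229.7 days.
Lab-frame duration Δt = γτ = 1.381 × 229.7 = 317.2 days.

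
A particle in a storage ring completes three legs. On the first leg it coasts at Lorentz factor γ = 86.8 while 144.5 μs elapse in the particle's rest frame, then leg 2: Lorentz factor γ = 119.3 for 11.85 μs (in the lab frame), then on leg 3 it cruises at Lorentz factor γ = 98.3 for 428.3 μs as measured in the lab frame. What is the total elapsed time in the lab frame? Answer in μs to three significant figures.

Leg 1: γ = 86.8; Δt_1 = 86.80 × 144.5 = 1.254×10⁴ μs.
Leg 2: 11.85 μs is already measured in the lab frame.
Leg 3: 428.3 μs is already measured in the lab frame.
Total: 1.254×10⁴ + 11.85 + 428.3 μs.

Δt = 1.30×10⁴ μs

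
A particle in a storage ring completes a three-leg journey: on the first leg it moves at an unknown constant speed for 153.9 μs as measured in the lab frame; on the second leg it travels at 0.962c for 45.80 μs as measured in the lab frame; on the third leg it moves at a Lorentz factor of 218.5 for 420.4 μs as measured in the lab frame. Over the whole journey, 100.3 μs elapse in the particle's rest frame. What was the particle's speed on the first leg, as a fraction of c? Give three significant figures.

Leg 1: speed unknown; τ_1 = 153.9/γ_1.
Leg 2: γ = 1/√(1 − 0.962²) = 1/√0.07456 = 3.662; τ_2 = 45.80/3.662 = 12.51 μs.
Leg 3: γ = 218.5; τ_3 = 420.4/218.5 = 1.924 μs.
Total proper time: τ_1 + 12.51 + 1.924 = 100.3, so τ_1 = 100.3 − 14.43 = 85.87 μs.
γ_1 = 153.9/85.87 = 1.792; β = √(1 − 1/γ²) = √0.6887.

β = 0.830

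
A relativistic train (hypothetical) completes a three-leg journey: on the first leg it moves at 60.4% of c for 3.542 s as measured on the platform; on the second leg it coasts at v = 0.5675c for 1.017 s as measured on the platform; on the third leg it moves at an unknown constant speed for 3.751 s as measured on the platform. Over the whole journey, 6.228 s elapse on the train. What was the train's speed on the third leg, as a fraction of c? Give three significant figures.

β = 0.729

Leg 1: β = 0.604; γ = 1/√(1 − 0.604²) = 1/√0.6352 = 1.255; τ_1 = 3.542/1.255 = 2.823 s.
Leg 2: γ = 1/√(1 − 0.5675²) = 1/√0.6779 = 1.215; τ_2 = 1.017/1.215 = 0.8374 s.
Leg 3: speed unknown; τ_3 = 3.751/γ_3.
Total proper time: 2.823 + 0.8374 + τ_3 = 6.228, so τ_3 = 6.228 − 3.660 = 2.568 s.
γ_3 = 3.751/2.568 = 1.461; β = √(1 − 1/γ²) = √0.5314.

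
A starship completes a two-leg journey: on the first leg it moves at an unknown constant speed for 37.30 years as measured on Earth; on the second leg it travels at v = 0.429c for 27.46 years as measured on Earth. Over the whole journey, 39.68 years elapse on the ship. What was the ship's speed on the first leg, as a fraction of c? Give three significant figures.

Leg 1: speed unknown; τ_1 = 37.30/γ_1.
Leg 2: γ = 1/√(1 − 0.429²) = 1/√0.8160 = 1.107; τ_2 = 27.46/1.107 = 24.80 years.
Total proper time: τ_1 + 24.80 = 39.68, so τ_1 = 39.68 − 24.80 = 14.88 years.
γ_1 = 37.30/14.88 = 2.508; β = √(1 − 1/γ²) = √0.8410.

β = 0.917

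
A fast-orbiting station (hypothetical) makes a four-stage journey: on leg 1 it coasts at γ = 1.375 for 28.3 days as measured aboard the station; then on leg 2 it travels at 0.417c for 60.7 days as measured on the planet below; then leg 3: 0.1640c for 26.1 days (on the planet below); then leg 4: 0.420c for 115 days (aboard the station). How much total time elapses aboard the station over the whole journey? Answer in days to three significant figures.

τ = 224 days

Leg 1: 28.3 days is already measured aboard the station.
Leg 2: γ = 1/√(1 − 0.417²) = 1/√0.8261 = 1.100; τ_2 = 60.7/1.100 = 55.17 days.
Leg 3: γ = 1/√(1 − 0.1640²) = 1/√0.9731 = 1.014; τ_3 = 26.1/1.014 = 25.75 days.
Leg 4: 115 days is already measured aboard the station.
Total: 28.30 + 55.17 + 25.75 + 115.0 days.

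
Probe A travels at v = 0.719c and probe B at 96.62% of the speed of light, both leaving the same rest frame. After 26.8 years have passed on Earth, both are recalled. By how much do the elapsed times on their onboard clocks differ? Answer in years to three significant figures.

A: γ = 1/√(1 − 0.719²) = 1/√0.4830 = 1.439; τ_A = 26.8/1.439 = 18.63 years.
B: β = 0.9662; γ = 1/√(1 − 0.9662²) = 1/√0.06646 = 3.879; τ_B = 26.8/3.879 = 6.909 years.

|τ_A − τ_B| = 11.7 years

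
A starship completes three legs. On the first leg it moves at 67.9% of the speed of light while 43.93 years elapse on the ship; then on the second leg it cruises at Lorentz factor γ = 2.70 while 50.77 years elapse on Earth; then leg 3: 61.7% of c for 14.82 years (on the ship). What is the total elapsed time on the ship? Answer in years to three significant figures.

Leg 1: 43.93 years is already measured on the ship.
Leg 2: γ = 2.70; τ_2 = 50.77/2.700 = 18.80 years.
Leg 3: 14.82 years is already measured on the ship.
Total: 43.93 + 18.80 + 14.82 years.

τ = 77.6 years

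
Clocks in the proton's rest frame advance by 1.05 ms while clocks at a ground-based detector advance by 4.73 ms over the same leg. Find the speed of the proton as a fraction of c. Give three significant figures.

v = 0.975c

The proper time is measured in the proton's rest frame (both events occur at the proton's location); Δt is measured at a ground-based detector. γ = Δt/τ = 4.73/1.05 = 4.505.
β = √(1 − 1/γ²) = √(1 − 0.04928) = √0.9507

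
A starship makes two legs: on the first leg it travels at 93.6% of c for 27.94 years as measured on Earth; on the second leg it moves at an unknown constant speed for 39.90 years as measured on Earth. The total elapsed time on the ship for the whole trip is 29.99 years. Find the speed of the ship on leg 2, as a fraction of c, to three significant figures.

β = 0.863

Leg 1: β = 0.936; γ = 1/√(1 − 0.936²) = 1/√0.1239 = 2.841; τ_1 = 27.94/2.841 = 9.835 years.
Leg 2: speed unknown; τ_2 = 39.90/γ_2.
Total proper time: 9.835 + τ_2 = 29.99, so τ_2 = 29.99 − 9.835 = 20.16 years.
γ_2 = 39.90/20.16 = 1.980; β = √(1 − 1/γ²) = √0.7448.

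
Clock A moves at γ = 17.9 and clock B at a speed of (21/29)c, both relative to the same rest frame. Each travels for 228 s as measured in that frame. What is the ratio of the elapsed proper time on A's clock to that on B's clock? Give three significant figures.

A: γ = 17.9. B: γ = 1/√(1 − (21/29)²) = 29/20 = 1.450.
τ_A/τ_B = γ_B/γ_A = 1.450/17.90 = 0.08101, so τ_A/τ_B = 0.08101.

τ_A/τ_B = 0.0810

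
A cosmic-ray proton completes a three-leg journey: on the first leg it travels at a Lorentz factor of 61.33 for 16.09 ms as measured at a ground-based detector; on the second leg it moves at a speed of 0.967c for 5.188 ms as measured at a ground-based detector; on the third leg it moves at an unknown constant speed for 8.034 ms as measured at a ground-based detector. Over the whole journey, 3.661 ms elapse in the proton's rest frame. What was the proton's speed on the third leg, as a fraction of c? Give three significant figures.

Leg 1: γ = 61.33; τ_1 = 16.09/61.33 = 0.2624 ms.
Leg 2: γ = 1/√(1 − 0.967²) = 1/√0.06491 = 3.925; τ_2 = 5.188/3.925 = 1.322 ms.
Leg 3: speed unknown; τ_3 = 8.034/γ_3.
Total proper time: 0.2624 + 1.322 + τ_3 = 3.661, so τ_3 = 3.661 − 1.584 = 2.077 ms.
γ_3 = 8.034/2.077 = 3.868; β = √(1 − 1/γ²) = √0.9332.

β = 0.966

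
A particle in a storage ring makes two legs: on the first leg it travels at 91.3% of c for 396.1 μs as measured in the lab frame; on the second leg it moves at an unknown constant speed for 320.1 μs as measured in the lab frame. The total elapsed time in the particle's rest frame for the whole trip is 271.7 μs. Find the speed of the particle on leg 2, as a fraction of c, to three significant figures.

Leg 1: β = 0.913; γ = 1/√(1 − 0.913²) = 1/√0.1664 = 2.451; τ_1 = 396.1/2.451 = 161.6 μs.
Leg 2: speed unknown; τ_2 = 320.1/γ_2.
Total proper time: 161.6 + τ_2 = 271.7, so τ_2 = 271.7 − 161.6 = 110.1 μs.
γ_2 = 320.1/110.1 = 2.907; β = √(1 − 1/γ²) = √0.8817.

β = 0.939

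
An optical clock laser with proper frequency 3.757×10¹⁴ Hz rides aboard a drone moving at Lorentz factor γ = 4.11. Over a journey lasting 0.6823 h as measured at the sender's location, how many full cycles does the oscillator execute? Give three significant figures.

N = 2.25×10¹⁷

γ = 4.11
The oscillator's own cycle count is N = f × τ where τ is the proper time aboard the drone. τ = Δt/γ = 0.6823/4.110 = 0.1660 h = 5.976×10² s.
N = 3.757×10¹⁴ × 5.976×10² = 2.245×10¹⁷.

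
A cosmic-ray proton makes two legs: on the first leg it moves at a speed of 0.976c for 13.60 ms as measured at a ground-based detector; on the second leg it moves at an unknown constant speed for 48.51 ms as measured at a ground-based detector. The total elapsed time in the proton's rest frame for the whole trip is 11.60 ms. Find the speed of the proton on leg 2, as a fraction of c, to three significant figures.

Leg 1: γ = 1/√(1 − 0.976²) = 1/√0.04742 = 4.592; τ_1 = 13.60/4.592 = 2.962 ms.
Leg 2: speed unknown; τ_2 = 48.51/γ_2.
Total proper time: 2.962 + τ_2 = 11.60, so τ_2 = 11.60 − 2.962 = 8.638 ms.
γ_2 = 48.51/8.638 = 5.616; β = √(1 − 1/γ²) = √0.9683.

β = 0.984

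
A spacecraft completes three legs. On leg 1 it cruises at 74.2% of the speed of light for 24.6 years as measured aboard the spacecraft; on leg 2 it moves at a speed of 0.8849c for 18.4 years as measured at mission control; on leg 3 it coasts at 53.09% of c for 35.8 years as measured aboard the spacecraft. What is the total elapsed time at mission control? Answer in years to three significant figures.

Δt = 97.3 years

Leg 1: β = 0.742; γ = 1/√(1 − 0.742²) = 1/√0.4494 = 1.492; Δt_1 = 1.492 × 24.6 = 36.69 years.
Leg 2: 18.4 years is already measured at mission control.
Leg 3: β = 0.5309; γ = 1/√(1 − 0.5309²) = 1/√0.7181 = 1.180; Δt_3 = 1.180 × 35.8 = 42.25 years.
Total: 36.69 + 18.40 + 42.25 years.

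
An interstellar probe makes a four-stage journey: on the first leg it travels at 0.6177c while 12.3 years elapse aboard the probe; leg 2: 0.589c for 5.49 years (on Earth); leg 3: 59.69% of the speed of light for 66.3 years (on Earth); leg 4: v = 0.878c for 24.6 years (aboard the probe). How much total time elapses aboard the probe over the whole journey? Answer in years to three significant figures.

Leg 1: 12.3 years is already measured aboard the probe.
Leg 2: γ = 1/√(1 − 0.589²) = 1/√0.6531 = 1.237; τ_2 = 5.49/1.237 = 4.437 years.
Leg 3: β = 0.5969; γ = 1/√(1 − 0.5969²) = 1/√0.6437 = 1.246; τ_3 = 66.3/1.246 = 53.19 years.
Leg 4: 24.6 years is already measured aboard the probe.
Total: 12.30 + 4.437 + 53.19 + 24.60 years.

τ = 94.5 years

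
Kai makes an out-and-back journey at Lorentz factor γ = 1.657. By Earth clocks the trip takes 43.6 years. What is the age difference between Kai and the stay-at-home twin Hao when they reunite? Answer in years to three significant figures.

γ = 1.657
Kai's elapsed proper time: τ = 43.6/1.657 = 26.31 years.
Age gap = Δt − τ = 43.6 − 26.31 years.

Δt − τ = 17.3 years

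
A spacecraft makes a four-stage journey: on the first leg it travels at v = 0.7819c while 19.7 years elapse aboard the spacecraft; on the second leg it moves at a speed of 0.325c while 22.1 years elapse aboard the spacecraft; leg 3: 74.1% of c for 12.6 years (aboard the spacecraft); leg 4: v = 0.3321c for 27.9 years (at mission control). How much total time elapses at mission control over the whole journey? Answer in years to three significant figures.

Δt = 102 years

Leg 1: γ = 1/√(1 − 0.7819²) = 1/√0.3886 = 1.604; Δt_1 = 1.604 × 19.7 = 31.60 years.
Leg 2: γ = 1/√(1 − 0.325²) = 1/√0.8944 = 1.057; Δt_2 = 1.057 × 22.1 = 23.37 years.
Leg 3: β = 0.741; γ = 1/√(1 − 0.741²) = 1/√0.4509 = 1.489; Δt_3 = 1.489 × 12.6 = 18.76 years.
Leg 4: 27.9 years is already measured at mission control.
Total: 31.60 + 23.37 + 18.76 + 27.90 years.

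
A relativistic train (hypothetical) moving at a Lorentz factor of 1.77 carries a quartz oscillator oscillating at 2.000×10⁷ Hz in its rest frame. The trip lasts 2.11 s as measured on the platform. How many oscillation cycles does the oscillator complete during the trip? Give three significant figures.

N = 2.38×10⁷

γ = 1.77
The oscillator's own cycle count is N = f × τ where τ is the proper time on the train. τ = Δt/γ = 2.11/1.770 = 1.192 s = 1.192×10⁰ s.
N = 2.000×10⁷ × 1.192×10⁰ = 2.384×10⁷.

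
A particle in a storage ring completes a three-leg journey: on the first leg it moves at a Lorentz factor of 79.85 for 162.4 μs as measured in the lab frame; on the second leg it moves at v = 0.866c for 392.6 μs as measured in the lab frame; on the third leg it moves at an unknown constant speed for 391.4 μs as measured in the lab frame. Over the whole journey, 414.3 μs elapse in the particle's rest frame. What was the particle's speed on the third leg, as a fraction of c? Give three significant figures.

Leg 1: γ = 79.85; τ_1 = 162.4/79.85 = 2.034 μs.
Leg 2: γ = 1/√(1 − 0.866²) = 1/√0.2500 = 2.000; τ_2 = 392.6/2.000 = 196.3 μs.
Leg 3: speed unknown; τ_3 = 391.4/γ_3.
Total proper time: 2.034 + 196.3 + τ_3 = 414.3, so τ_3 = 414.3 − 198.4 = 215.9 μs.
γ_3 = 391.4/215.9 = 1.812; β = √(1 − 1/γ²) = √0.6956.

β = 0.834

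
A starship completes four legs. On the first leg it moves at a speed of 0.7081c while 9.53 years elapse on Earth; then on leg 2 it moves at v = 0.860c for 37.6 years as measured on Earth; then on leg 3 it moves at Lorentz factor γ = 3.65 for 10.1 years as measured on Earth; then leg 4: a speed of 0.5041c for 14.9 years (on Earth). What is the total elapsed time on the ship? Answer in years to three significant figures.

Leg 1: γ = 1/√(1 − 0.7081²) = 1/√0.4986 = 1.416; τ_1 = 9.53/1.416 = 6.729 years.
Leg 2: γ = 1/√(1 − 0.860²) = 1/√0.2604 = 1.960; τ_2 = 37.6/1.960 = 19.19 years.
Leg 3: γ = 3.65; τ_3 = 10.1/3.650 = 2.767 years.
Leg 4: γ = 1/√(1 − 0.5041²) = 1/√0.7459 = 1.158; τ_4 = 14.9/1.158 = 12.87 years.
Total: 6.729 + 19.19 + 2.767 + 12.87 years.

τ = 41.6 years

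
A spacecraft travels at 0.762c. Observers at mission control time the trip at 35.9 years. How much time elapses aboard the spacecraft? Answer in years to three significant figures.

τ = 23.2 years

γ = 1/√(1 − 0.762²) = 1/√0.4194 = 1.544
The interval measured at mission control is the dilated one; the clock aboard the spacecraft measures the proper time τ = Δt/γ = 35.9/1.544 years.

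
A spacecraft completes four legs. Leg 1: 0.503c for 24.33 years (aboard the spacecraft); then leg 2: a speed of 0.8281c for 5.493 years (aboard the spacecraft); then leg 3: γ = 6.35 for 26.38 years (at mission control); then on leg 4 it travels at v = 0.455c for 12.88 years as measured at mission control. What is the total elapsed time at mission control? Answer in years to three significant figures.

Δt = 77.2 years

Leg 1: γ = 1/√(1 − 0.503²) = 1/√0.7470 = 1.157; Δt_1 = 1.157 × 24.33 = 28.15 years.
Leg 2: γ = 1/√(1 − 0.8281²) = 1/√0.3143 = 1.784; Δt_2 = 1.784 × 5.493 = 9.799 years.
Leg 3: 26.38 years is already measured at mission control.
Leg 4: 12.88 years is already measured at mission control.
Total: 28.15 + 9.799 + 26.38 + 12.88 years.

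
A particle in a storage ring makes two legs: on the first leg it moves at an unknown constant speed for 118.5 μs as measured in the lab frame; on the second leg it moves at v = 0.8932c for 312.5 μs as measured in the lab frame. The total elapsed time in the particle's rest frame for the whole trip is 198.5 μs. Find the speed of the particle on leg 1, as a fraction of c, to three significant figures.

Leg 1: speed unknown; τ_1 = 118.5/γ_1.
Leg 2: γ = 1/√(1 − 0.8932²) = 1/√0.2022 = 2.224; τ_2 = 312.5/2.224 = 140.5 μs.
Total proper time: τ_1 + 140.5 = 198.5, so τ_1 = 198.5 − 140.5 = 57.98 μs.
γ_1 = 118.5/57.98 = 2.044; β = √(1 − 1/γ²) = √0.7606.

β = 0.872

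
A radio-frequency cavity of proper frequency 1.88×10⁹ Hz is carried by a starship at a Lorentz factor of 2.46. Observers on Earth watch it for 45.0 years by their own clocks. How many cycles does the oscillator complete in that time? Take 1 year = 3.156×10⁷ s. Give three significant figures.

N = 1.09×10¹⁸

γ = 2.46
During 45.0 years of lab time, the oscillator's proper time advances by τ = Δt/γ = 45.0/2.460 = 18.29 years = 5.773×10⁸ s.
N = f × τ = 1.88×10⁹ × 5.773×10⁸ = 1.085×10¹⁸.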